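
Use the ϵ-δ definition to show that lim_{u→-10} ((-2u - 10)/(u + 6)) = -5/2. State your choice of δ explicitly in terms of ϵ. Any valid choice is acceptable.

Let ϵ > 0. We want δ > 0 with 0 < |u + 10| < δ ⇒ |(-2u - 10)/(u + 6) + 5/2| < ϵ.
Combining over a common denominator, (-2u - 10)/(u + 6) + 5/2 = [(-2u - 10)·(-4) − 10·(u + 6)] / [(-4)·(u + 6)] = -2(u + 10) / ((-4)(u + 6)).
So |(-2u - 10)/(u + 6) + 5/2| = 2|u + 10| / (4·|u + 6|).
Require δ ≤ 2, so |u + 6| ≥ |-4| − |u + 10| > 4 − 2 = 2.
Hence |(-2u - 10)/(u + 6) + 5/2| < 2|u + 10|/(4·2) = (1/4)|u + 10|, which is < ϵ once |u + 10| < 4ϵ.
Take δ = min(2, 4ϵ). Then 0 < |u + 10| < δ forces both bounds, so |(-2u - 10)/(u + 6) + 5/2| < ϵ.

δ = min(2, 4ϵ)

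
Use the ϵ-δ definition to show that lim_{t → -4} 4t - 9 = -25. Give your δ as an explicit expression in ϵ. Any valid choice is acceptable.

Fix ϵ > 0. We need δ > 0 so that 0 < |t + 4| < δ implies |(4t - 9) + 25| < ϵ.
|(4t - 9) + 25| = |4t + 16| = 4|t + 4|.
Thus it suffices that |t + 4| < ϵ/4.
Take δ = ϵ/4. If 0 < |t + 4| < δ then |(4t - 9) + 25| = 4|t + 4| < 4·(ϵ/4) = ϵ.

δ = ϵ/4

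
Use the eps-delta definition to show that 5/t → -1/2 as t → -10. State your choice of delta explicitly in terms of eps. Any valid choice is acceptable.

Fix eps > 0. We seek delta > 0 such that 0 < |t + 10| < delta implies |5/t + 1/2| < eps.
|5/t + 1/2| = 5·|-10 − t|/(10·|t|) = 5|t + 10|/(10|t|).
Require delta ≤ 5 so that |t| > 10 − 5 = 5, hence 10|t| > 50.
Then |5/t + 1/2| < 5|t + 10|/50, which is < eps when |t + 10| < 10eps.
Take delta = min(5, 10eps). Then 0 < |t + 10| < delta gives both |t + 10| < 5 and |t + 10| < 10eps, so |5/t + 1/2| < eps.

delta = min(5, 10eps)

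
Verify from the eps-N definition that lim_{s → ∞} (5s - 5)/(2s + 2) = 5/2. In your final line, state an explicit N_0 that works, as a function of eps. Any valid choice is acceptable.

N_0 = 5/eps

Let eps > 0. We seek N_0 > 0 such that s > N_0 implies |(5s - 5)/(2s + 2) − (5/2)| < eps.
(5s - 5)/(2s + 2) − (5/2) = (2(5s - 5) − 5(2s + 2)) / (2(2s + 2)) = -20/(2(2s + 2)).
For s > 0 we have 2s + 2 > 2s, so |(5s - 5)/(2s + 2) − (5/2)| = 20/(2(2s + 2)) < 20/(2·2s) = 5/s.
Thus |(5s - 5)/(2s + 2) − (5/2)| < eps whenever s > 5/eps.
Take N_0 = 5/eps. If s > N_0 then |(5s - 5)/(2s + 2) − (5/2)| < 5/s < eps.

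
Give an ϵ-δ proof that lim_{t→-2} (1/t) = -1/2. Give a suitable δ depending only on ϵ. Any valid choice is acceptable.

δ = min(1, 2ϵ)

Let ϵ > 0 be given. We seek δ > 0 such that 0 < |t + 2| < δ implies |1/t + 1/2| < ϵ.
|1/t + 1/2| = |-2 − t|/(2·|t|) = |t + 2|/(2|t|).
Require δ ≤ 1 so that |t| > 2 − 1 = 1, hence 2|t| > 2.
Then |1/t + 1/2| < |t + 2|/2, which is < ϵ when |t + 2| < 2ϵ.
Take δ = min(1, 2ϵ). Then 0 < |t + 2| < δ gives both |t + 2| < 1 and |t + 2| < 2ϵ, so |1/t + 1/2| < ϵ.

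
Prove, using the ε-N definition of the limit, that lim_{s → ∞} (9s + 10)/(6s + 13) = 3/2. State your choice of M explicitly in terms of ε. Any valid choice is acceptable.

Let ε > 0 be given. We seek M > 0 such that s > M implies |(9s + 10)/(6s + 13) − (3/2)| < ε.
(9s + 10)/(6s + 13) − (3/2) = (6(9s + 10) − 9(6s + 13)) / (6(6s + 13)) = -57/(6(6s + 13)).
For s > 0 we have 6s + 13 > 6s, so |(9s + 10)/(6s + 13) − (3/2)| = 57/(6(6s + 13)) < 57/(6·6s) = (19/12)/s.
Thus |(9s + 10)/(6s + 13) − (3/2)| < ε whenever s > (19/12)/ε.
Take M = (19/12)/ε. If s > M then |(9s + 10)/(6s + 13) − (3/2)| < (19/12)/s < ε.

M = (19/12)/ε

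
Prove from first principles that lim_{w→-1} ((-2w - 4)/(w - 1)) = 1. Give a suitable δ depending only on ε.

Let ε > 0 be given. We want δ > 0 with 0 < |w + 1| < δ ⇒ |(-2w - 4)/(w - 1) − 1| < ε.
Combining over a common denominator, (-2w - 4)/(w - 1) − 1 = [(-2w - 4)·(-2) − (-2)·(w - 1)] / [(-2)·(w - 1)] = 6(w + 1) / ((-2)(w - 1)).
So |(-2w - 4)/(w - 1) − 1| = 6|w + 1| / (2·|w − 1|).
Restrict δ ≤ 1. Then |w + 1| < 1 gives |w − 1| = |(w + 1) + (-2)| ≥ 2 − 1 = 1.
Hence |(-2w - 4)/(w - 1) − 1| < 6|w + 1|/(2·1) = 3|w + 1|, which is < ε once |w + 1| < (1/3)ε.
Take δ = min(1, (1/3)ε). Then 0 < |w + 1| < δ forces both bounds, so |(-2w - 4)/(w - 1) − 1| < ε.

δ = min(1, (1/3)ε)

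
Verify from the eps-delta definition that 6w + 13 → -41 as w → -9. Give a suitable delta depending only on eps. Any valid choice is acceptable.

Fix eps > 0. We need delta > 0 so that 0 < |w + 9| < delta implies |(6w + 13) + 41| < eps.
|(6w + 13) + 41| = |6w + 54| = 6|w + 9|.
Thus it suffices that |w + 9| < eps/6.
Take delta = eps/6. If 0 < |w + 9| < delta then |(6w + 13) + 41| = 6|w + 9| < 6·(eps/6) = eps.

delta = eps/6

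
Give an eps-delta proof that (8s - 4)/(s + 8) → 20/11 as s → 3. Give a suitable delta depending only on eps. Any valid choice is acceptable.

Fix eps > 0. We want delta > 0 with 0 < |s − 3| < delta ⇒ |(8s - 4)/(s + 8) − (20/11)| < eps.
Combining over a common denominator, (8s - 4)/(s + 8) − (20/11) = [(8s - 4)·11 − 20·(s + 8)] / [11·(s + 8)] = 68(s − 3) / (11(s + 8)).
So |(8s - 4)/(s + 8) − (20/11)| = 68|s − 3| / (11·|s + 8|).
Require delta ≤ 11/2, so |s + 8| ≥ |11| − |s − 3| > 11 − 11/2 = 11/2.
Hence |(8s - 4)/(s + 8) − (20/11)| < 68|s − 3|/(11·(11/2)) = (136/121)|s − 3|, which is < eps once |s − 3| < (121/136)eps.
Take delta = min(11/2, (121/136)eps). Then 0 < |s − 3| < delta forces both bounds, so |(8s - 4)/(s + 8) − (20/11)| < eps.

delta = min(11/2, (121/136)eps)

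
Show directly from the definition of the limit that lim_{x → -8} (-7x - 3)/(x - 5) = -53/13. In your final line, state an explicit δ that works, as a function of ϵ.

δ = min(13/2, (169/76)ϵ)

Fix ϵ > 0. We want δ > 0 with 0 < |x + 8| < δ ⇒ |(-7x - 3)/(x - 5) + 53/13| < ϵ.
Combining over a common denominator, (-7x - 3)/(x - 5) + 53/13 = [(-7x - 3)·(-13) − 53·(x - 5)] / [(-13)·(x - 5)] = 38(x + 8) / ((-13)(x - 5)).
So |(-7x - 3)/(x - 5) + 53/13| = 38|x + 8| / (13·|x − 5|).
Restrict δ ≤ 13/2. Then |x + 8| < 13/2 gives |x − 5| = |(x + 8) + (-13)| ≥ 13 − 13/2 = 13/2.
Hence |(-7x - 3)/(x - 5) + 53/13| < 38|x + 8|/(13·(13/2)) = (76/169)|x + 8|, which is < ϵ once |x + 8| < (169/76)ϵ.
Take δ = min(13/2, (169/76)ϵ). Then 0 < |x + 8| < δ forces both bounds, so |(-7x - 3)/(x - 5) + 53/13| < ϵ.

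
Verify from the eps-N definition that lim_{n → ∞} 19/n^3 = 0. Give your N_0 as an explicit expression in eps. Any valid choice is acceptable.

Suppose eps > 0. For n ≥ 1, |19/n^3 − 0| = 19/n^3.
19/n^3 < eps ⇔ n^3 > 19/eps ⇔ n > (19/eps)^{1/3}.
Take N_0 = (19/eps)^{1/3}. Then n > N_0 implies 19/n^3 < eps.

N_0 = (19/eps)^{1/3}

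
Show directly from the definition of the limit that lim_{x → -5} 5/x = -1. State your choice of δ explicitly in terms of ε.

δ = min(5/2, (5/2)ε)

Fix ε > 0. We seek δ > 0 such that 0 < |x + 5| < δ implies |5/x + 1| < ε.
|5/x + 1| = 5·|-5 − x|/(5·|x|) = 5|x + 5|/(5|x|).
Restrict δ ≤ 5/2. Then |x + 5| < 5/2 gives |x| > 5/2, so 5|x| > 25/2.
Then |5/x + 1| < 5|x + 5|/(25/2), which is < ε when |x + 5| < (5/2)ε.
Take δ = min(5/2, (5/2)ε). Then 0 < |x + 5| < δ gives both |x + 5| < 5/2 and |x + 5| < (5/2)ε, so |5/x + 1| < ε.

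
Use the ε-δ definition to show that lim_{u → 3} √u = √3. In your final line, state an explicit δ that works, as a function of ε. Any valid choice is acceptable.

δ = min(3, √3·ε)

Let ε > 0 be given. We want δ > 0 such that 0 < |u − 3| < δ implies |√u − √3| < ε.
Multiplying by the conjugate, |√u − √3| = |u − 3|/(√u + √3).
Restrict δ ≤ 3 so that |u − 3| < 3 forces u > 0, and then √u + √3 > √3.
Hence |√u − √3| < |u − 3|/√3, which is < ε once |u − 3| < √3·ε.
Take δ = min(3, √3·ε). If 0 < |u − 3| < δ then u > 0 and |√u − √3| < |u − 3|/√3 < ε.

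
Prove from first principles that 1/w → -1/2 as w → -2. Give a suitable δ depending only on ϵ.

Fix ϵ > 0. We seek δ > 0 such that 0 < |w + 2| < δ implies |1/w + 1/2| < ϵ.
|1/w + 1/2| = |-2 − w|/(2·|w|) = |w + 2|/(2|w|).
Require δ ≤ 1 so that |w| > 2 − 1 = 1, hence 2|w| > 2.
Then |1/w + 1/2| < |w + 2|/2, which is < ϵ when |w + 2| < 2ϵ.
Take δ = min(1, 2ϵ). Then 0 < |w + 2| < δ gives both |w + 2| < 1 and |w + 2| < 2ϵ, so |1/w + 1/2| < ϵ.

δ = min(1, 2ϵ)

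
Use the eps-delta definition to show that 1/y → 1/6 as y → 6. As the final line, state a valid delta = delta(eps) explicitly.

Let eps > 0. We seek delta > 0 such that 0 < |y − 6| < delta implies |1/y − (1/6)| < eps.
|1/y − (1/6)| = |6 − y|/(6·|y|) = |y − 6|/(6|y|).
Restrict delta ≤ 3. Then |y − 6| < 3 gives |y| > 3, so 6|y| > 18.
Then |1/y − (1/6)| < |y − 6|/18, which is < eps when |y − 6| < 18eps.
Take delta = min(3, 18eps). Then 0 < |y − 6| < delta gives both |y − 6| < 3 and |y − 6| < 18eps, so |1/y − (1/6)| < eps.

delta = min(3, 18eps)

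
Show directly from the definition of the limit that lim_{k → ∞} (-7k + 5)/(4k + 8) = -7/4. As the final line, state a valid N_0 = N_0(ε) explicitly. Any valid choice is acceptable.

N_0 = (19/4)/ε

Let ε > 0 be given. For k ≥ 1, |(-7k + 5)/(4k + 8) + 7/4| = |76|/(4(4k + 8)) = 76/(4(4k + 8)).
Since 4k + 8 ≥ 4k for k ≥ 1, this is ≤ 76/(4·4k) = (19/4)/k.
So |(-7k + 5)/(4k + 8) + 7/4| < ε whenever k > (19/4)/ε.
Take N_0 = (19/4)/ε. If k > N_0 then |(-7k + 5)/(4k + 8) + 7/4| ≤ (19/4)/k < ε.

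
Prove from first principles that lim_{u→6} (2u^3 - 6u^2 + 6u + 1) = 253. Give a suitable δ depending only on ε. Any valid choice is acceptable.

Fix ε > 0. We want δ > 0 such that 0 < |u − 6| < δ implies |(2u^3 - 6u^2 + 6u + 1) − 253| < ε.
(2u^3 - 6u^2 + 6u + 1) − 253 = 2u^3 - 6u^2 + 6u - 252 = (u − 6)(2u^2 + 6u + 42).
So |(2u^3 - 6u^2 + 6u + 1) − 253| = |u − 6|·|2u^2 + 6u + 42|.
Assume first that |u − 6| < 1, so |u| < 7. Then |2u^2 + 6u + 42| ≤ 2·7^2 + 6·7 + 42 = 182.
Hence |(2u^3 - 6u^2 + 6u + 1) − 253| ≤ 182|u − 6| < ε provided |u − 6| < ε/182.
Take δ = min(1, ε/182). Then 0 < |u − 6| < δ gives both |u − 6| < 1 and |u − 6| < ε/182, so |(2u^3 - 6u^2 + 6u + 1) − 253| < ε.

δ = min(1, ε/182)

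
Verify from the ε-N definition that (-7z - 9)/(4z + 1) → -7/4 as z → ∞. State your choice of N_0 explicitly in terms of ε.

N_0 = (29/16)/ε

Let ε > 0. We seek N_0 > 0 such that z > N_0 implies |(-7z - 9)/(4z + 1) + 7/4| < ε.
(-7z - 9)/(4z + 1) + 7/4 = (4(-7z - 9) − (-7)(4z + 1)) / (4(4z + 1)) = -29/(4(4z + 1)).
For z > 0 we have 4z + 1 > 4z, so |(-7z - 9)/(4z + 1) + 7/4| = 29/(4(4z + 1)) < 29/(4·4z) = (29/16)/z.
Thus |(-7z - 9)/(4z + 1) + 7/4| < ε whenever z > (29/16)/ε.
Take N_0 = (29/16)/ε. If z > N_0 then |(-7z - 9)/(4z + 1) + 7/4| < (29/16)/z < ε.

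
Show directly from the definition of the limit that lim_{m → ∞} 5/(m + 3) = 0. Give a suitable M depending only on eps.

Fix eps > 0. For m ≥ 1, |5/(m + 3) − 0| = 5/(m + 3) ≤ 5/m.
We need 5/m < eps, i.e. m > 5/eps.
Take M = 5/eps. If m > M then |5/(m + 3)| ≤ 5/m < eps.

M = 5/eps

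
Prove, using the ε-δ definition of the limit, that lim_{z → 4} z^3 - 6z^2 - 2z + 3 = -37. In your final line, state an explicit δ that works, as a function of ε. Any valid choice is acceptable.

Let ε > 0. We want δ > 0 such that 0 < |z − 4| < δ implies |(z^3 - 6z^2 - 2z + 3) + 37| < ε.
(z^3 - 6z^2 - 2z + 3) + 37 = z^3 - 6z^2 - 2z + 40 = (z − 4)(z^2 - 2z - 10).
So |(z^3 - 6z^2 - 2z + 3) + 37| = |z − 4|·|z^2 - 2z - 10|.
Require δ ≤ 2. Then |z − 4| < 2 gives |z| < 6, and by the triangle inequality |z^2 - 2z - 10| ≤ 6^2 + 2·6 + 10 = 58.
Hence |(z^3 - 6z^2 - 2z + 3) + 37| ≤ 58|z − 4| < ε provided |z − 4| < ε/58.
Take δ = min(2, ε/58). Then 0 < |z − 4| < δ gives both |z − 4| < 2 and |z − 4| < ε/58, so |(z^3 - 6z^2 - 2z + 3) + 37| < ε.

δ = min(2, ε/58)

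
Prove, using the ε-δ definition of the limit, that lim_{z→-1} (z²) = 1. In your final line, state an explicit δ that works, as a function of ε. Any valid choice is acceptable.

Fix ε > 0. We seek δ > 0 with 0 < |z + 1| < δ ⇒ |z² − 1| < ε.
Factor: z² − 1 = (z + 1)(z - 1), so |z² − 1| = |z + 1|·|z - 1|.
Restrict δ ≤ 1. Then |z + 1| < 1 gives |z| < 2, so by the triangle inequality |z - 1| ≤ 2 + 1 = 3.
Hence |z² − 1| ≤ 3|z + 1|, which is < ε once |z + 1| < ε/3.
Take δ = min(1, ε/3). If 0 < |z + 1| < δ then both bounds hold and |z² − 1| ≤ 3|z + 1| < 3·(ε/3) = ε.

δ = min(1, ε/3)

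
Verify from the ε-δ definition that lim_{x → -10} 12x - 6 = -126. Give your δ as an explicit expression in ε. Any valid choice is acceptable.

δ = ε/12

Let ε > 0 be given. We need δ > 0 so that 0 < |x + 10| < δ implies |(12x - 6) + 126| < ε.
Since (12x - 6) + 126 = 12(x + 10), we have |(12x - 6) + 126| = 12|x + 10|.
Thus it suffices that |x + 10| < ε/12.
Take δ = ε/12. If 0 < |x + 10| < δ then |(12x - 6) + 126| = 12|x + 10| < 12·(ε/12) = ε.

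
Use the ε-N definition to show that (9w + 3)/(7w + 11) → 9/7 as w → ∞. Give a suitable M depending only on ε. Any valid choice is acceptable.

M = (78/49)/ε

Suppose ε > 0. We seek M > 0 such that w > M implies |(9w + 3)/(7w + 11) − (9/7)| < ε.
(9w + 3)/(7w + 11) − (9/7) = (7(9w + 3) − 9(7w + 11)) / (7(7w + 11)) = -78/(7(7w + 11)).
For w > 0 we have 7w + 11 > 7w, so |(9w + 3)/(7w + 11) − (9/7)| = 78/(7(7w + 11)) < 78/(7·7w) = (78/49)/w.
Thus |(9w + 3)/(7w + 11) − (9/7)| < ε whenever w > (78/49)/ε.
Take M = (78/49)/ε. If w > M then |(9w + 3)/(7w + 11) − (9/7)| < (78/49)/w < ε.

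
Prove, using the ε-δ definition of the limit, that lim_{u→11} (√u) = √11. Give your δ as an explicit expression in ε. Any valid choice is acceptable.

Suppose ε > 0. We want δ > 0 such that 0 < |u − 11| < δ implies |√u − √11| < ε.
Rationalise: √u − √11 = (u − 11)/(√u + √11), so |√u − √11| = |u − 11|/(√u + √11).
Restrict δ ≤ 11 so that |u − 11| < 11 forces u > 0, and then √u + √11 > √11.
Hence |√u − √11| < |u − 11|/√11, which is < ε once |u − 11| < √11·ε.
Take δ = min(11, √11·ε). If 0 < |u − 11| < δ then u > 0 and |√u − √11| < |u − 11|/√11 < ε.

δ = min(11, √11·ε)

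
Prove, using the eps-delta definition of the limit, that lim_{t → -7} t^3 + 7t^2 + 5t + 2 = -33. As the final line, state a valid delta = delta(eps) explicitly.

Fix eps > 0. We want delta > 0 such that 0 < |t + 7| < delta implies |(t^3 + 7t^2 + 5t + 2) + 33| < eps.
(t^3 + 7t^2 + 5t + 2) + 33 = t^3 + 7t^2 + 5t + 35 = (t + 7)(t^2 + 5).
So |(t^3 + 7t^2 + 5t + 2) + 33| = |t + 7|·|t^2 + 5|.
Require delta ≤ 2. Then |t + 7| < 2 gives |t| < 9, and by the triangle inequality |t^2 + 5| ≤ 9^2 + 5 = 86.
Hence |(t^3 + 7t^2 + 5t + 2) + 33| ≤ 86|t + 7| < eps provided |t + 7| < eps/86.
Take delta = min(2, eps/86). Then 0 < |t + 7| < delta gives both |t + 7| < 2 and |t + 7| < eps/86, so |(t^3 + 7t^2 + 5t + 2) + 33| < eps.

delta = min(2, eps/86)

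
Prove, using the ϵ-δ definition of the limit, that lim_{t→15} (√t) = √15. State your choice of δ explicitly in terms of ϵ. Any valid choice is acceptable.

δ = min(15, √15·ϵ)

Let ϵ > 0. We want δ > 0 such that 0 < |t − 15| < δ implies |√t − √15| < ϵ.
Rationalise: √t − √15 = (t − 15)/(√t + √15), so |√t − √15| = |t − 15|/(√t + √15).
Restrict δ ≤ 15 so that |t − 15| < 15 forces t > 0, and then √t + √15 > √15.
Hence |√t − √15| < |t − 15|/√15, which is < ϵ once |t − 15| < √15·ϵ.
Take δ = min(15, √15·ϵ). If 0 < |t − 15| < δ then t > 0 and |√t − √15| < |t − 15|/√15 < ϵ.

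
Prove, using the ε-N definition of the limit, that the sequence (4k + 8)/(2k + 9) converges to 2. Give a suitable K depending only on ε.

K = 5/ε

Fix ε > 0. For k ≥ 1, |(4k + 8)/(2k + 9) − 2| = |-20|/(2(2k + 9)) = 20/(2(2k + 9)).
Since 2k + 9 ≥ 2k for k ≥ 1, this is ≤ 20/(2·2k) = 5/k.
So |(4k + 8)/(2k + 9) − 2| < ε whenever k > 5/ε.
Take K = 5/ε. If k > K then |(4k + 8)/(2k + 9) − 2| ≤ 5/k < ε.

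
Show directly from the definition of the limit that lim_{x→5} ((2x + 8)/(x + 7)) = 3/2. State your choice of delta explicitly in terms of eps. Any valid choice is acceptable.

Let eps > 0. We want delta > 0 with 0 < |x − 5| < delta ⇒ |(2x + 8)/(x + 7) − (3/2)| < eps.
Combining over a common denominator, (2x + 8)/(x + 7) − (3/2) = [(2x + 8)·12 − 18·(x + 7)] / [12·(x + 7)] = 6(x − 5) / (12(x + 7)).
So |(2x + 8)/(x + 7) − (3/2)| = 6|x − 5| / (12·|x + 7|).
Require delta ≤ 6, so |x + 7| ≥ |12| − |x − 5| > 12 − 6 = 6.
Hence |(2x + 8)/(x + 7) − (3/2)| < 6|x − 5|/(12·6) = (1/12)|x − 5|, which is < eps once |x − 5| < 12eps.
Take delta = min(6, 12eps). Then 0 < |x − 5| < delta forces both bounds, so |(2x + 8)/(x + 7) − (3/2)| < eps.

delta = min(6, 12eps)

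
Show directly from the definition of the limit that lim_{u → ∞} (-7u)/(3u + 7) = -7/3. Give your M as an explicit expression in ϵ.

M = (49/9)/ϵ

Let ϵ > 0. We seek M > 0 such that u > M implies |(-7u)/(3u + 7) + 7/3| < ϵ.
(-7u)/(3u + 7) + 7/3 = (3(-7u) − (-7)(3u + 7)) / (3(3u + 7)) = 49/(3(3u + 7)).
For u > 0 we have 3u + 7 > 3u, so |(-7u)/(3u + 7) + 7/3| = 49/(3(3u + 7)) < 49/(3·3u) = (49/9)/u.
Thus |(-7u)/(3u + 7) + 7/3| < ϵ whenever u > (49/9)/ϵ.
Take M = (49/9)/ϵ. If u > M then |(-7u)/(3u + 7) + 7/3| < (49/9)/u < ϵ.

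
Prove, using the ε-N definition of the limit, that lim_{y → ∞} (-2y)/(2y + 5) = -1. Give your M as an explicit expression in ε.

M = (5/2)/ε

Let ε > 0 be given. We seek M > 0 such that y > M implies |(-2y)/(2y + 5) + 1| < ε.
(-2y)/(2y + 5) + 1 = (2(-2y) − (-2)(2y + 5)) / (2(2y + 5)) = 10/(2(2y + 5)).
For y > 0 we have 2y + 5 > 2y, so |(-2y)/(2y + 5) + 1| = 10/(2(2y + 5)) < 10/(2·2y) = (5/2)/y.
Thus |(-2y)/(2y + 5) + 1| < ε whenever y > (5/2)/ε.
Take M = (5/2)/ε. If y > M then |(-2y)/(2y + 5) + 1| < (5/2)/y < ε.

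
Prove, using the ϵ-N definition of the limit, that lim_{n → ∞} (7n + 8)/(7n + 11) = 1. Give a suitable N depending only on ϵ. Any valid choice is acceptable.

N = (3/7)/ϵ

Fix ϵ > 0. For n ≥ 1, |(7n + 8)/(7n + 11) − 1| = |-21|/(7(7n + 11)) = 21/(7(7n + 11)).
Since 7n + 11 ≥ 7n for n ≥ 1, this is ≤ 21/(7·7n) = (3/7)/n.
So |(7n + 8)/(7n + 11) − 1| < ϵ whenever n > (3/7)/ϵ.
Take N = (3/7)/ϵ. If n > N then |(7n + 8)/(7n + 11) − 1| ≤ (3/7)/n < ϵ.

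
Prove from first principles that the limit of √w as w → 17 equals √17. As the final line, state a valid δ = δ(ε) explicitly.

δ = min(17, √17·ε)

Suppose ε > 0. We want δ > 0 such that 0 < |w − 17| < δ implies |√w − √17| < ε.
Multiplying by the conjugate, |√w − √17| = |w − 17|/(√w + √17).
Restrict δ ≤ 17 so that |w − 17| < 17 forces w > 0, and then √w + √17 > √17.
Hence |√w − √17| < |w − 17|/√17, which is < ε once |w − 17| < √17·ε.
Take δ = min(17, √17·ε). If 0 < |w − 17| < δ then w > 0 and |√w − √17| < |w − 17|/√17 < ε.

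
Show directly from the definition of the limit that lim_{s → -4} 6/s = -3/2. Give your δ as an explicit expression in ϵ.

δ = min(2, (4/3)ϵ)

Let ϵ > 0. We seek δ > 0 such that 0 < |s + 4| < δ implies |6/s + 3/2| < ϵ.
|6/s + 3/2| = 6·|-4 − s|/(4·|s|) = 6|s + 4|/(4|s|).
Restrict δ ≤ 2. Then |s + 4| < 2 gives |s| > 2, so 4|s| > 8.
Then |6/s + 3/2| < 6|s + 4|/8, which is < ϵ when |s + 4| < (4/3)ϵ.
Take δ = min(2, (4/3)ϵ). Then 0 < |s + 4| < δ gives both |s + 4| < 2 and |s + 4| < (4/3)ϵ, so |6/s + 3/2| < ϵ.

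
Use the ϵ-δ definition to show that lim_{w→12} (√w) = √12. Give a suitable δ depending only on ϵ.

δ = min(12, √12·ϵ)

Fix ϵ > 0. We want δ > 0 such that 0 < |w − 12| < δ implies |√w − √12| < ϵ.
Rationalise: √w − √12 = (w − 12)/(√w + √12), so |√w − √12| = |w − 12|/(√w + √12).
Restrict δ ≤ 12 so that |w − 12| < 12 forces w > 0, and then √w + √12 > √12.
Hence |√w − √12| < |w − 12|/√12, which is < ϵ once |w − 12| < √12·ϵ.
Take δ = min(12, √12·ϵ). If 0 < |w − 12| < δ then w > 0 and |√w − √12| < |w − 12|/√12 < ϵ.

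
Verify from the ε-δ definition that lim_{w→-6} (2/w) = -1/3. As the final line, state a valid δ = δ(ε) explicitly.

δ = min(3, 9ε)

Let ε > 0 be given. We seek δ > 0 such that 0 < |w + 6| < δ implies |2/w + 1/3| < ε.
|2/w + 1/3| = 2·|-6 − w|/(6·|w|) = 2|w + 6|/(6|w|).
Require δ ≤ 3 so that |w| > 6 − 3 = 3, hence 6|w| > 18.
Then |2/w + 1/3| < 2|w + 6|/18, which is < ε when |w + 6| < 9ε.
Take δ = min(3, 9ε). Then 0 < |w + 6| < δ gives both |w + 6| < 3 and |w + 6| < 9ε, so |2/w + 1/3| < ε.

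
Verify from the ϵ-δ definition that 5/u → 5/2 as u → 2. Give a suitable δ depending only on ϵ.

Let ϵ > 0. We seek δ > 0 such that 0 < |u − 2| < δ implies |5/u − (5/2)| < ϵ.
|5/u − (5/2)| = 5·|2 − u|/(2·|u|) = 5|u − 2|/(2|u|).
Restrict δ ≤ 1. Then |u − 2| < 1 gives |u| > 1, so 2|u| > 2.
Then |5/u − (5/2)| < 5|u − 2|/2, which is < ϵ when |u − 2| < (2/5)ϵ.
Take δ = min(1, (2/5)ϵ). Then 0 < |u − 2| < δ gives both |u − 2| < 1 and |u − 2| < (2/5)ϵ, so |5/u − (5/2)| < ϵ.

δ = min(1, (2/5)ϵ)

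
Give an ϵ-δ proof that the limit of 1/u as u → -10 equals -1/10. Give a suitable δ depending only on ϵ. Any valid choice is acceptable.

δ = min(5, 50ϵ)

Fix ϵ > 0. We seek δ > 0 such that 0 < |u + 10| < δ implies |1/u + 1/10| < ϵ.
|1/u + 1/10| = |-10 − u|/(10·|u|) = |u + 10|/(10|u|).
Require δ ≤ 5 so that |u| > 10 − 5 = 5, hence 10|u| > 50.
Then |1/u + 1/10| < |u + 10|/50, which is < ϵ when |u + 10| < 50ϵ.
Take δ = min(5, 50ϵ). Then 0 < |u + 10| < δ gives both |u + 10| < 5 and |u + 10| < 50ϵ, so |1/u + 1/10| < ϵ.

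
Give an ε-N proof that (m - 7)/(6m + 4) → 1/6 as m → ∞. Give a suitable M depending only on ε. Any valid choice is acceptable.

M = (23/18)/ε

Let ε > 0 be given. For m ≥ 1, |(m - 7)/(6m + 4) − (1/6)| = |-46|/(6(6m + 4)) = 46/(6(6m + 4)).
Since 6m + 4 ≥ 6m for m ≥ 1, this is ≤ 46/(6·6m) = (23/18)/m.
So |(m - 7)/(6m + 4) − (1/6)| < ε whenever m > (23/18)/ε.
Take M = (23/18)/ε. If m > M then |(m - 7)/(6m + 4) − (1/6)| ≤ (23/18)/m < ε.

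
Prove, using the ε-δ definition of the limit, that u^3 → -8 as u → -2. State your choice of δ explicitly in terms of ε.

δ = min(1, ε/19)

Let ε > 0. We seek δ > 0 with 0 < |u + 2| < δ ⇒ |u^3 + 8| < ε.
Factor: u^3 + 8 = (u + 2)(u^2 - 2u + 4), so |u^3 + 8| = |u + 2|·|u^2 - 2u + 4|.
Impose δ ≤ 1 so that |u| < 3; then |u^2 - 2u + 4| ≤ 19.
Hence |u^3 + 8| ≤ 19|u + 2|, which is < ε once |u + 2| < ε/19.
Take δ = min(1, ε/19). If 0 < |u + 2| < δ then both bounds hold and |u^3 + 8| ≤ 19|u + 2| < 19·(ε/19) = ε.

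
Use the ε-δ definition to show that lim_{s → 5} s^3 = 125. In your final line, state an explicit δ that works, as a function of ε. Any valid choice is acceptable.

δ = min(2, ε/109)

Fix ε > 0. We seek δ > 0 with 0 < |s − 5| < δ ⇒ |s^3 − 125| < ε.
Factor: s^3 − 125 = (s − 5)(s^2 + 5s + 25), so |s^3 − 125| = |s − 5|·|s^2 + 5s + 25|.
Restrict δ ≤ 2. Then |s − 5| < 2 gives |s| < 7, so by the triangle inequality |s^2 + 5s + 25| ≤ 7^2 + 5·7 + 25 = 109.
Hence |s^3 − 125| ≤ 109|s − 5|, which is < ε once |s − 5| < ε/109.
Take δ = min(2, ε/109). If 0 < |s − 5| < δ then both bounds hold and |s^3 − 125| ≤ 109|s − 5| < 109·(ε/109) = ε.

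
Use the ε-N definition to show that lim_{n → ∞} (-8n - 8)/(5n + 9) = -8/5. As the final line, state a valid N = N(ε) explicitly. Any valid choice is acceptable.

N = (32/25)/ε

Let ε > 0. For n ≥ 1, |(-8n - 8)/(5n + 9) + 8/5| = |32|/(5(5n + 9)) = 32/(5(5n + 9)).
Since 5n + 9 ≥ 5n for n ≥ 1, this is ≤ 32/(5·5n) = (32/25)/n.
So |(-8n - 8)/(5n + 9) + 8/5| < ε whenever n > (32/25)/ε.
Take N = (32/25)/ε. If n > N then |(-8n - 8)/(5n + 9) + 8/5| ≤ (32/25)/n < ε.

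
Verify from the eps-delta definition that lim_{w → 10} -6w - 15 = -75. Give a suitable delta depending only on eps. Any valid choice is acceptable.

delta = eps/6

Let eps > 0 be given. We need delta > 0 so that 0 < |w − 10| < delta implies |(-6w - 15) + 75| < eps.
Since (-6w - 15) + 75 = -6(w − 10), we have |(-6w - 15) + 75| = 6|w − 10|.
So 6|w − 10| < eps exactly when |w − 10| < eps/6.
Choosing delta = eps/6 gives |(-6w - 15) + 75| = 6|w − 10| < eps whenever |w − 10| < delta.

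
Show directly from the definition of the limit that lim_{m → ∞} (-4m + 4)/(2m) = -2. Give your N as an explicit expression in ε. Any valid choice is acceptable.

Let ε > 0 be given. For m ≥ 1, |(-4m + 4)/(2m) + 2| = |8|/(2(2m)) = 8/(2(2m)).
Since 2m ≥ 2m for m ≥ 1, this is ≤ 8/(2·2m) = 2/m.
So |(-4m + 4)/(2m) + 2| < ε whenever m > 2/ε.
Take N = 2/ε. If m > N then |(-4m + 4)/(2m) + 2| ≤ 2/m < ε.

N = 2/ε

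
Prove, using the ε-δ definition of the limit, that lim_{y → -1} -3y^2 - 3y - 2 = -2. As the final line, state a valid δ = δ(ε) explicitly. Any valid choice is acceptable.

δ = min(2, ε/9)

Let ε > 0 be given. We want δ > 0 such that 0 < |y + 1| < δ implies |(-3y^2 - 3y - 2) + 2| < ε.
(-3y^2 - 3y - 2) + 2 = -3y^2 - 3y = (y + 1)(-3y).
So |(-3y^2 - 3y - 2) + 2| = |y + 1|·|-3y|.
Assume first that |y + 1| < 2, so |y| < 3. Then |-3y| ≤ 3·3 = 9.
Hence |(-3y^2 - 3y - 2) + 2| ≤ 9|y + 1| < ε provided |y + 1| < ε/9.
Choosing δ = min(2, ε/9) ensures both conditions, hence |(-3y^2 - 3y - 2) + 2| < ε.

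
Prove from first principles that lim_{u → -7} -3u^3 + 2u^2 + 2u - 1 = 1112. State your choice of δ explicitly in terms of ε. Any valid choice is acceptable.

δ = min(2, ε/609)

Fix ε > 0. We want δ > 0 such that 0 < |u + 7| < δ implies |(-3u^3 + 2u^2 + 2u - 1) − 1112| < ε.
(-3u^3 + 2u^2 + 2u - 1) − 1112 = -3u^3 + 2u^2 + 2u - 1113 = (u + 7)(-3u^2 + 23u - 159).
So |(-3u^3 + 2u^2 + 2u - 1) − 1112| = |u + 7|·|-3u^2 + 23u - 159|.
Assume first that |u + 7| < 2, so |u| < 9. Then |-3u^2 + 23u - 159| ≤ 3·9^2 + 23·9 + 159 = 609.
Hence |(-3u^3 + 2u^2 + 2u - 1) − 1112| ≤ 609|u + 7| < ε provided |u + 7| < ε/609.
Choosing δ = min(2, ε/609) ensures both conditions, hence |(-3u^3 + 2u^2 + 2u - 1) − 1112| < ε.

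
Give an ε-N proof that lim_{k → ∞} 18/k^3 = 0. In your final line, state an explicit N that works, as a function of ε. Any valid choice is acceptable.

N = (18/ε)^{1/3}

Suppose ε > 0. For k ≥ 1, |18/k^3 − 0| = 18/k^3.
18/k^3 < ε ⇔ k^3 > 18/ε ⇔ k > (18/ε)^{1/3}.
Take N = (18/ε)^{1/3}. Then k > N implies 18/k^3 < ε.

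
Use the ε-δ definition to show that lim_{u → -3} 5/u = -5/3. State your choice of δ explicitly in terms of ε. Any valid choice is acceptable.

δ = min(3/2, (9/10)ε)

Suppose ε > 0. We seek δ > 0 such that 0 < |u + 3| < δ implies |5/u + 5/3| < ε.
|5/u + 5/3| = 5·|-3 − u|/(3·|u|) = 5|u + 3|/(3|u|).
Require δ ≤ 3/2 so that |u| > 3 − 3/2 = 3/2, hence 3|u| > 9/2.
Then |5/u + 5/3| < 5|u + 3|/(9/2), which is < ε when |u + 3| < (9/10)ε.
Take δ = min(3/2, (9/10)ε). Then 0 < |u + 3| < δ gives both |u + 3| < 3/2 and |u + 3| < (9/10)ε, so |5/u + 5/3| < ε.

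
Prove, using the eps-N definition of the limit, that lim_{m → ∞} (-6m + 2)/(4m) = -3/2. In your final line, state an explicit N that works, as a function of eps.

N = (1/2)/eps

Let eps > 0 be given. For m ≥ 1, |(-6m + 2)/(4m) + 3/2| = |8|/(4(4m)) = 8/(4(4m)).
Since 4m ≥ 4m for m ≥ 1, this is ≤ 8/(4·4m) = (1/2)/m.
So |(-6m + 2)/(4m) + 3/2| < eps whenever m > (1/2)/eps.
Take N = (1/2)/eps. If m > N then |(-6m + 2)/(4m) + 3/2| ≤ (1/2)/m < eps.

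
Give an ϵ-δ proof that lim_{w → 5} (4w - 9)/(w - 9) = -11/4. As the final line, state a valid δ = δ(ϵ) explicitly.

δ = min(2, (8/27)ϵ)

Let ϵ > 0 be given. We want δ > 0 with 0 < |w − 5| < δ ⇒ |(4w - 9)/(w - 9) + 11/4| < ϵ.
Combining over a common denominator, (4w - 9)/(w - 9) + 11/4 = [(4w - 9)·(-4) − 11·(w - 9)] / [(-4)·(w - 9)] = -27(w − 5) / ((-4)(w - 9)).
So |(4w - 9)/(w - 9) + 11/4| = 27|w − 5| / (4·|w − 9|).
Restrict δ ≤ 2. Then |w − 5| < 2 gives |w − 9| = |(w − 5) + (-4)| ≥ 4 − 2 = 2.
Hence |(4w - 9)/(w - 9) + 11/4| < 27|w − 5|/(4·2) = (27/8)|w − 5|, which is < ϵ once |w − 5| < (8/27)ϵ.
Take δ = min(2, (8/27)ϵ). Then 0 < |w − 5| < δ forces both bounds, so |(4w - 9)/(w - 9) + 11/4| < ϵ.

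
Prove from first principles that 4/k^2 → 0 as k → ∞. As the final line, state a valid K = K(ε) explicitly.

K = (4/ε)^{1/2}

Fix ε > 0. For k ≥ 1, |4/k^2 − 0| = 4/k^2.
4/k^2 < ε ⇔ k^2 > 4/ε ⇔ k > (4/ε)^{1/2}.
Take K = (4/ε)^{1/2}. Then k > K implies 4/k^2 < ε.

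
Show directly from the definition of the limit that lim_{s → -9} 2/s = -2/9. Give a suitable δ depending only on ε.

δ = min(9/2, (81/4)ε)

Let ε > 0 be given. We seek δ > 0 such that 0 < |s + 9| < δ implies |2/s + 2/9| < ε.
|2/s + 2/9| = 2·|-9 − s|/(9·|s|) = 2|s + 9|/(9|s|).
Restrict δ ≤ 9/2. Then |s + 9| < 9/2 gives |s| > 9/2, so 9|s| > 81/2.
Then |2/s + 2/9| < 2|s + 9|/(81/2), which is < ε when |s + 9| < (81/4)ε.
Take δ = min(9/2, (81/4)ε). Then 0 < |s + 9| < δ gives both |s + 9| < 9/2 and |s + 9| < (81/4)ε, so |2/s + 2/9| < ε.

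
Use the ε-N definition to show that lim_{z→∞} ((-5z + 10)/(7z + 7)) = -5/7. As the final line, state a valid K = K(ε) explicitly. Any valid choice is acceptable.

K = (15/7)/ε

Let ε > 0 be given. We seek K > 0 such that z > K implies |(-5z + 10)/(7z + 7) + 5/7| < ε.
(-5z + 10)/(7z + 7) + 5/7 = (7(-5z + 10) − (-5)(7z + 7)) / (7(7z + 7)) = 105/(7(7z + 7)).
For z > 0 we have 7z + 7 > 7z, so |(-5z + 10)/(7z + 7) + 5/7| = 105/(7(7z + 7)) < 105/(7·7z) = (15/7)/z.
Thus |(-5z + 10)/(7z + 7) + 5/7| < ε whenever z > (15/7)/ε.
Take K = (15/7)/ε. If z > K then |(-5z + 10)/(7z + 7) + 5/7| < (15/7)/z < ε.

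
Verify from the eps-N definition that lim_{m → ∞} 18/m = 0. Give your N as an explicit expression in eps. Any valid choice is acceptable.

Fix eps > 0. For m ≥ 1, |18/m − 0| = 18/(m) ≤ 18/m.
We need 18/m < eps, i.e. m > 18/eps.
Take N = 18/eps. If m > N then |18/m| ≤ 18/m < eps.

N = 18/eps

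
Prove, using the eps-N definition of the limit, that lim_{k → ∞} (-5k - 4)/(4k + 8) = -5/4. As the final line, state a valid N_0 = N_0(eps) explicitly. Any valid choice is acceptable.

Suppose eps > 0. For k ≥ 1, |(-5k - 4)/(4k + 8) + 5/4| = |24|/(4(4k + 8)) = 24/(4(4k + 8)).
Since 4k + 8 ≥ 4k for k ≥ 1, this is ≤ 24/(4·4k) = (3/2)/k.
So |(-5k - 4)/(4k + 8) + 5/4| < eps whenever k > (3/2)/eps.
Take N_0 = (3/2)/eps. If k > N_0 then |(-5k - 4)/(4k + 8) + 5/4| ≤ (3/2)/k < eps.

N_0 = (3/2)/eps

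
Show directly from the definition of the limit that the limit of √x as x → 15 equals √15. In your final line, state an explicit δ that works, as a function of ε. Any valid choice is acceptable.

δ = min(15, √15·ε)

Fix ε > 0. We want δ > 0 such that 0 < |x − 15| < δ implies |√x − √15| < ε.
Multiplying by the conjugate, |√x − √15| = |x − 15|/(√x + √15).
Restrict δ ≤ 15 so that |x − 15| < 15 forces x > 0, and then √x + √15 > √15.
Hence |√x − √15| < |x − 15|/√15, which is < ε once |x − 15| < √15·ε.
Take δ = min(15, √15·ε). If 0 < |x − 15| < δ then x > 0 and |√x − √15| < |x − 15|/√15 < ε.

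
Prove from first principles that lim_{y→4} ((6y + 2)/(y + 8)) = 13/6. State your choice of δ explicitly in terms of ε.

δ = min(6, (36/23)ε)

Let ε > 0. We want δ > 0 with 0 < |y − 4| < δ ⇒ |(6y + 2)/(y + 8) − (13/6)| < ε.
Combining over a common denominator, (6y + 2)/(y + 8) − (13/6) = [(6y + 2)·12 − 26·(y + 8)] / [12·(y + 8)] = 46(y − 4) / (12(y + 8)).
So |(6y + 2)/(y + 8) − (13/6)| = 46|y − 4| / (12·|y + 8|).
Restrict δ ≤ 6. Then |y − 4| < 6 gives |y + 8| = |(y − 4) + 12| ≥ 12 − 6 = 6.
Hence |(6y + 2)/(y + 8) − (13/6)| < 46|y − 4|/(12·6) = (23/36)|y − 4|, which is < ε once |y − 4| < (36/23)ε.
Take δ = min(6, (36/23)ε). Then 0 < |y − 4| < δ forces both bounds, so |(6y + 2)/(y + 8) − (13/6)| < ε.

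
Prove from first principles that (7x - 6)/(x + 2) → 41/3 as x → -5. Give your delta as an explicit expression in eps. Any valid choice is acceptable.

Let eps > 0 be given. We want delta > 0 with 0 < |x + 5| < delta ⇒ |(7x - 6)/(x + 2) − (41/3)| < eps.
Combining over a common denominator, (7x - 6)/(x + 2) − (41/3) = [(7x - 6)·(-3) − (-41)·(x + 2)] / [(-3)·(x + 2)] = 20(x + 5) / ((-3)(x + 2)).
So |(7x - 6)/(x + 2) − (41/3)| = 20|x + 5| / (3·|x + 2|).
Require delta ≤ 3/2, so |x + 2| ≥ |-3| − |x + 5| > 3 − 3/2 = 3/2.
Hence |(7x - 6)/(x + 2) − (41/3)| < 20|x + 5|/(3·(3/2)) = (40/9)|x + 5|, which is < eps once |x + 5| < (9/40)eps.
Take delta = min(3/2, (9/40)eps). Then 0 < |x + 5| < delta forces both bounds, so |(7x - 6)/(x + 2) − (41/3)| < eps.

delta = min(3/2, (9/40)eps)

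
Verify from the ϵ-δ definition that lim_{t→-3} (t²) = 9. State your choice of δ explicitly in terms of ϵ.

δ = min(2, ϵ/8)

Let ϵ > 0 be given. We seek δ > 0 with 0 < |t + 3| < δ ⇒ |t² − 9| < ϵ.
Factor: t² − 9 = (t + 3)(t - 3), so |t² − 9| = |t + 3|·|t - 3|.
Restrict δ ≤ 2. Then |t + 3| < 2 gives |t| < 5, so by the triangle inequality |t - 3| ≤ 5 + 3 = 8.
Hence |t² − 9| ≤ 8|t + 3|, which is < ϵ once |t + 3| < ϵ/8.
Take δ = min(2, ϵ/8). If 0 < |t + 3| < δ then both bounds hold and |t² − 9| ≤ 8|t + 3| < 8·(ϵ/8) = ϵ.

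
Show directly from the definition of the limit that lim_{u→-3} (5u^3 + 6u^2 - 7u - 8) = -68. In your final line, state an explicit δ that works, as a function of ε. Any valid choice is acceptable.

δ = min(1, ε/136)

Fix ε > 0. We want δ > 0 such that 0 < |u + 3| < δ implies |(5u^3 + 6u^2 - 7u - 8) + 68| < ε.
(5u^3 + 6u^2 - 7u - 8) + 68 = 5u^3 + 6u^2 - 7u + 60 = (u + 3)(5u^2 - 9u + 20).
So |(5u^3 + 6u^2 - 7u - 8) + 68| = |u + 3|·|5u^2 - 9u + 20|.
Assume first that |u + 3| < 1, so |u| < 4. Then |5u^2 - 9u + 20| ≤ 5·4^2 + 9·4 + 20 = 136.
Hence |(5u^3 + 6u^2 - 7u - 8) + 68| ≤ 136|u + 3| < ε provided |u + 3| < ε/136.
Take δ = min(1, ε/136). Then 0 < |u + 3| < δ gives both |u + 3| < 1 and |u + 3| < ε/136, so |(5u^3 + 6u^2 - 7u - 8) + 68| < ε.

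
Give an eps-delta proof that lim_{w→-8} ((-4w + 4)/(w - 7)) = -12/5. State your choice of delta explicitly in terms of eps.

delta = min(15/2, (75/16)eps)

Let eps > 0 be given. We want delta > 0 with 0 < |w + 8| < delta ⇒ |(-4w + 4)/(w - 7) + 12/5| < eps.
Combining over a common denominator, (-4w + 4)/(w - 7) + 12/5 = [(-4w + 4)·(-15) − 36·(w - 7)] / [(-15)·(w - 7)] = 24(w + 8) / ((-15)(w - 7)).
So |(-4w + 4)/(w - 7) + 12/5| = 24|w + 8| / (15·|w − 7|).
Restrict delta ≤ 15/2. Then |w + 8| < 15/2 gives |w − 7| = |(w + 8) + (-15)| ≥ 15 − 15/2 = 15/2.
Hence |(-4w + 4)/(w - 7) + 12/5| < 24|w + 8|/(15·(15/2)) = (16/75)|w + 8|, which is < eps once |w + 8| < (75/16)eps.
Take delta = min(15/2, (75/16)eps). Then 0 < |w + 8| < delta forces both bounds, so |(-4w + 4)/(w - 7) + 12/5| < eps.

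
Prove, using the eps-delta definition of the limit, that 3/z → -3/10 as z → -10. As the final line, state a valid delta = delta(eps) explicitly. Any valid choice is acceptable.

Fix eps > 0. We seek delta > 0 such that 0 < |z + 10| < delta implies |3/z + 3/10| < eps.
|3/z + 3/10| = 3·|-10 − z|/(10·|z|) = 3|z + 10|/(10|z|).
Restrict delta ≤ 5. Then |z + 10| < 5 gives |z| > 5, so 10|z| > 50.
Then |3/z + 3/10| < 3|z + 10|/50, which is < eps when |z + 10| < (50/3)eps.
Take delta = min(5, (50/3)eps). Then 0 < |z + 10| < delta gives both |z + 10| < 5 and |z + 10| < (50/3)eps, so |3/z + 3/10| < eps.

delta = min(5, (50/3)eps)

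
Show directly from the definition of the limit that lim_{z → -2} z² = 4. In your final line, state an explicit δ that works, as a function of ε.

δ = min(1, ε/5)

Let ε > 0 be given. We seek δ > 0 with 0 < |z + 2| < δ ⇒ |z² − 4| < ε.
Factor: z² − 4 = (z + 2)(z - 2), so |z² − 4| = |z + 2|·|z - 2|.
Impose δ ≤ 1 so that |z| < 3; then |z - 2| ≤ 5.
Hence |z² − 4| ≤ 5|z + 2|, which is < ε once |z + 2| < ε/5.
Take δ = min(1, ε/5). If 0 < |z + 2| < δ then both bounds hold and |z² − 4| ≤ 5|z + 2| < 5·(ε/5) = ε.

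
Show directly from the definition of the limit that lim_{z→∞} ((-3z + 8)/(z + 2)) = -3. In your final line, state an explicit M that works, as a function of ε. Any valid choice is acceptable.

M = 14/ε

Let ε > 0. We seek M > 0 such that z > M implies |(-3z + 8)/(z + 2) + 3| < ε.
(-3z + 8)/(z + 2) + 3 = ((-3z + 8) − (-3)(z + 2)) / ((z + 2)) = 14/((z + 2)).
For z > 0 we have z + 2 > z, so |(-3z + 8)/(z + 2) + 3| = 14/((z + 2)) < 14/(z) = 14/z.
Thus |(-3z + 8)/(z + 2) + 3| < ε whenever z > 14/ε.
Take M = 14/ε. If z > M then |(-3z + 8)/(z + 2) + 3| < 14/z < ε.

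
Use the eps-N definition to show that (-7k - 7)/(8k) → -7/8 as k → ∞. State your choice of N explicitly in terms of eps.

Suppose eps > 0. For k ≥ 1, |(-7k - 7)/(8k) + 7/8| = |-56|/(8(8k)) = 56/(8(8k)).
Since 8k ≥ 8k for k ≥ 1, this is ≤ 56/(8·8k) = (7/8)/k.
So |(-7k - 7)/(8k) + 7/8| < eps whenever k > (7/8)/eps.
Take N = (7/8)/eps. If k > N then |(-7k - 7)/(8k) + 7/8| ≤ (7/8)/k < eps.

N = (7/8)/eps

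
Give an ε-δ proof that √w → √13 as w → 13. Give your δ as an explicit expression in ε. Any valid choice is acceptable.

δ = min(13, √13·ε)

Fix ε > 0. We want δ > 0 such that 0 < |w − 13| < δ implies |√w − √13| < ε.
Multiplying by the conjugate, |√w − √13| = |w − 13|/(√w + √13).
Restrict δ ≤ 13 so that |w − 13| < 13 forces w > 0, and then √w + √13 > √13.
Hence |√w − √13| < |w − 13|/√13, which is < ε once |w − 13| < √13·ε.
Take δ = min(13, √13·ε). If 0 < |w − 13| < δ then w > 0 and |√w − √13| < |w − 13|/√13 < ε.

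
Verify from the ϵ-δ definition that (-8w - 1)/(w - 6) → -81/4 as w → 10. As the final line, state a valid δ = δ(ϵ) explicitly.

Suppose ϵ > 0. We want δ > 0 with 0 < |w − 10| < δ ⇒ |(-8w - 1)/(w - 6) + 81/4| < ϵ.
Combining over a common denominator, (-8w - 1)/(w - 6) + 81/4 = [(-8w - 1)·4 − (-81)·(w - 6)] / [4·(w - 6)] = 49(w − 10) / (4(w - 6)).
So |(-8w - 1)/(w - 6) + 81/4| = 49|w − 10| / (4·|w − 6|).
Restrict δ ≤ 2. Then |w − 10| < 2 gives |w − 6| = |(w − 10) + 4| ≥ 4 − 2 = 2.
Hence |(-8w - 1)/(w - 6) + 81/4| < 49|w − 10|/(4·2) = (49/8)|w − 10|, which is < ϵ once |w − 10| < (8/49)ϵ.
Take δ = min(2, (8/49)ϵ). Then 0 < |w − 10| < δ forces both bounds, so |(-8w - 1)/(w - 6) + 81/4| < ϵ.

δ = min(2, (8/49)ϵ)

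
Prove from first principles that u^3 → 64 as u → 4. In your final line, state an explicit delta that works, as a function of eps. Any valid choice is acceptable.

Suppose eps > 0. We seek delta > 0 with 0 < |u − 4| < delta ⇒ |u^3 − 64| < eps.
Factor: u^3 − 64 = (u − 4)(u^2 + 4u + 16), so |u^3 − 64| = |u − 4|·|u^2 + 4u + 16|.
Impose delta ≤ 1 so that |u| < 5; then |u^2 + 4u + 16| ≤ 61.
Hence |u^3 − 64| ≤ 61|u − 4|, which is < eps once |u − 4| < eps/61.
Take delta = min(1, eps/61). If 0 < |u − 4| < delta then both bounds hold and |u^3 − 64| ≤ 61|u − 4| < 61·(eps/61) = eps.

delta = min(1, eps/61)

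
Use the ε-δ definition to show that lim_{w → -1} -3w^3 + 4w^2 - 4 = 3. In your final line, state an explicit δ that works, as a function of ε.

Let ε > 0. We want δ > 0 such that 0 < |w + 1| < δ implies |(-3w^3 + 4w^2 - 4) − 3| < ε.
(-3w^3 + 4w^2 - 4) − 3 = -3w^3 + 4w^2 - 7 = (w + 1)(-3w^2 + 7w - 7).
So |(-3w^3 + 4w^2 - 4) − 3| = |w + 1|·|-3w^2 + 7w - 7|.
Assume first that |w + 1| < 1, so |w| < 2. Then |-3w^2 + 7w - 7| ≤ 3·2^2 + 7·2 + 7 = 33.
Hence |(-3w^3 + 4w^2 - 4) − 3| ≤ 33|w + 1| < ε provided |w + 1| < ε/33.
Take δ = min(1, ε/33). Then 0 < |w + 1| < δ gives both |w + 1| < 1 and |w + 1| < ε/33, so |(-3w^3 + 4w^2 - 4) − 3| < ε.

δ = min(1, ε/33)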